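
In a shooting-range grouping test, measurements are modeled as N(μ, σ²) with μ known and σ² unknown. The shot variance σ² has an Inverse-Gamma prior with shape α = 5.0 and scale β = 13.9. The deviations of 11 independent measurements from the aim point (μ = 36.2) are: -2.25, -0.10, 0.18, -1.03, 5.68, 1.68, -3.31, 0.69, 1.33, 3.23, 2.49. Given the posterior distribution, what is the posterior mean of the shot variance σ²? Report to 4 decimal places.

5.2045

With known mean μ and an Inverse-Gamma(α, β) prior on σ², the Normal likelihood is conjugate: posterior is Inv-Gamma(α + n/2, β + Σ(xᵢ−μ)²/2).
Σ(xᵢ−μ)² = (-2.25)² + (-0.10)² + (0.18)² + (-1.03)² + (5.68)² + (1.68)² + (-3.31)² + (0.69)² + (1.33)² + (3.23)² + (2.49)² = 71.0847.
Posterior: Inv-Gamma(5.0 + 11/2, 13.9 + 71.0847/2) = Inv-Gamma(10.50, 49.44235).
E[σ²|data] = β/(α−1) = 49.44235/9.50 = 5.2045.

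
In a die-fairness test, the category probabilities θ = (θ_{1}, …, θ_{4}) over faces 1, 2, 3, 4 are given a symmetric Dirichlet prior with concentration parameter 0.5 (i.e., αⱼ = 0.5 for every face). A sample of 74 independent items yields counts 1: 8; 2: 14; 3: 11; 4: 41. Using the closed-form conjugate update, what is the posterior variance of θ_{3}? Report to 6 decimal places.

The Dirichlet prior is conjugate to the Multinomial likelihood: each posterior αⱼ = prior αⱼ + observed count nⱼ.
Posterior concentration: (8.5, 14.5, 11.5, 41.5), total = 76.0.
Var[θ_j] = α_j(Σα−α_j)/((Σα)²(Σα+1)) = 11.5·64.5/(76.0²·77.0) = 0.001668.

0.001668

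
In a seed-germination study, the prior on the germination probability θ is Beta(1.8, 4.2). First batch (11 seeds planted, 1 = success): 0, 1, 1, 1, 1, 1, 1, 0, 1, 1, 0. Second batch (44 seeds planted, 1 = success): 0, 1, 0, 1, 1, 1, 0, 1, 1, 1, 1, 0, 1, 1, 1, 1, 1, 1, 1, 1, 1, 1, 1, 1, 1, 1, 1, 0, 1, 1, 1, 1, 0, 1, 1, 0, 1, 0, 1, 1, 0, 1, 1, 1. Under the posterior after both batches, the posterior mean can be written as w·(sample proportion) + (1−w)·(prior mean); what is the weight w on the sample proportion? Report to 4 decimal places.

The Beta prior is conjugate to a Binomial/Bernoulli likelihood; the update adds successes to α and failures to β.
Total number of seeds planted: n = 11 + 44 = 55.
Posterior mean = (α₀+k)/(α₀+β₀+n) = [n/(α₀+β₀+n)]·(k/n) + [(α₀+β₀)/(α₀+β₀+n)]·α₀/(α₀+β₀), so only n and the prior enter the weight.
The weight on the data is w = n/(α₀+β₀+n) = 55/(1.8+4.2+55) = 55/61.0 = 0.9016.

0.9016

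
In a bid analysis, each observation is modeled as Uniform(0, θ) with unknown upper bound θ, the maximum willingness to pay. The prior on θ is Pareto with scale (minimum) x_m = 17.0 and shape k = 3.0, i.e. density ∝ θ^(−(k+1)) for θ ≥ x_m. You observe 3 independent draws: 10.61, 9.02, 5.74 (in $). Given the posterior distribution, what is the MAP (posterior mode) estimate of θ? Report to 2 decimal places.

17.00

A Pareto(scale x_m, shape k) prior on the upper bound θ of Uniform(0, θ) is conjugate: posterior is Pareto(max(x_m, max xᵢ), k + n).
Sample maximum = 10.61; prior scale x_m = 17.0 → posterior scale = max = 17.00.
Posterior shape = 3.0 + 3 = 6.0.
The Pareto density is decreasing on [x_m, ∞), so the mode is x_m = 17.00.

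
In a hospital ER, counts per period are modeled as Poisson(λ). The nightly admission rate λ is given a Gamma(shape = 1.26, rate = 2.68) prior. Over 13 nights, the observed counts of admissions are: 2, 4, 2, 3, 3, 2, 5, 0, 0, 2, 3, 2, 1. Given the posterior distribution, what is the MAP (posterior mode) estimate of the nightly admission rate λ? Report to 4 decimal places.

1.8661

With a Gamma(shape α, rate β) prior, the Poisson likelihood is conjugate: the posterior is Gamma(α + ΣXᵢ, β + n).
Sum of counts S = 29 over n = 13 nights.
Posterior: Gamma(α+S, β+n) = Gamma(1.26+29, 2.68+13) = Gamma(30.26, 15.68).
Mode of Gamma(α,β) for α≥1 is (α−1)/β = 29.26/15.68 = 1.8661.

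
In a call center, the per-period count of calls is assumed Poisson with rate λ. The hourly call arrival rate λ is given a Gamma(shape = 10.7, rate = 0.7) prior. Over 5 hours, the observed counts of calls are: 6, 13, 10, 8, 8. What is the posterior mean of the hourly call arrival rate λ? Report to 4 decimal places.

9.7719

With a Gamma(shape α, rate β) prior, the Poisson likelihood is conjugate: the posterior is Gamma(α + ΣXᵢ, β + n).
Sum of counts S = 45 over n = 5 hours.
Posterior: Gamma(α+S, β+n) = Gamma(10.7+45, 0.7+5) = Gamma(55.7, 5.7).
Posterior mean = α/β = 55.7/5.7 = 9.7719.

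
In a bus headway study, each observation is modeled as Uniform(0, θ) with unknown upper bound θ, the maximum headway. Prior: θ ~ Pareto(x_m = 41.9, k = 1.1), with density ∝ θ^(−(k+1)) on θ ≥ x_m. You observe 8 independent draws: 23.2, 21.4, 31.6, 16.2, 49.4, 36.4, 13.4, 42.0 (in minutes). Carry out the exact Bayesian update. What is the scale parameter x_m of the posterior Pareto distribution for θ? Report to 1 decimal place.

49.4

A Pareto(scale x_m, shape k) prior on the upper bound θ of Uniform(0, θ) is conjugate: posterior is Pareto(max(x_m, max xᵢ), k + n).
Sample maximum = 49.4; prior scale x_m = 41.9 → posterior scale = max = 49.4.
Posterior shape = 1.1 + 8 = 9.1.
Posterior scale x_m = 49.4.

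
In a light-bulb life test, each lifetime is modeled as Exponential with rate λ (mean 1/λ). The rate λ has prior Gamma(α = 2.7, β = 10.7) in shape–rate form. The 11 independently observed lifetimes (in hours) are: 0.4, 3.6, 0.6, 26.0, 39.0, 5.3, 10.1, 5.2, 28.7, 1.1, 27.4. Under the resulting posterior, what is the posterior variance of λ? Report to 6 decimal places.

0.000548

With a Gamma(shape α, rate β) prior on the exponential rate λ, the posterior after n observations with total T = Σxᵢ is Gamma(α+n, β+T).
Sum of observations T = 147.4 hours; n = 11.
Posterior: Gamma(2.7+11, 10.7+147.4) = Gamma(13.7, 158.1).
Var = α/β² = 0.000548.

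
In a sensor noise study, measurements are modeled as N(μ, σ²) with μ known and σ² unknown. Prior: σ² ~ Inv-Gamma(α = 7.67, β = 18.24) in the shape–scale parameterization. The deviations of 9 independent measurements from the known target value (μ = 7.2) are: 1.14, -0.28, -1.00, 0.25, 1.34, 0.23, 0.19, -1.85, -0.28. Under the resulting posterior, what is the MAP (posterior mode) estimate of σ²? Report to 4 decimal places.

With known mean μ and an Inverse-Gamma(α, β) prior on σ², the Normal likelihood is conjugate: posterior is Inv-Gamma(α + n/2, β + Σ(xᵢ−μ)²/2).
Σ(xᵢ−μ)² = (1.14)² + (-0.28)² + (-1.00)² + (0.25)² + (1.34)² + (0.23)² + (0.19)² + (-1.85)² + (-0.28)² = 7.8260.
Posterior: Inv-Gamma(7.67 + 9/2, 18.24 + 7.8260/2) = Inv-Gamma(12.17, 22.15300).
Mode = β/(α+1) = 22.15300/13.17 = 1.6821.

1.6821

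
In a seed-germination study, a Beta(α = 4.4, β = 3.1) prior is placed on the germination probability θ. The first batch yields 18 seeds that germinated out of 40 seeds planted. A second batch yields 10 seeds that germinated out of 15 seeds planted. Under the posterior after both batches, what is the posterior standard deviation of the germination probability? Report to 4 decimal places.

0.0627

The Beta prior is conjugate to a Binomial/Bernoulli likelihood; the update adds successes to α and failures to β.
After batch 1: Beta(4.4+18, 3.1+22) = Beta(22.4, 25.1).
After batch 2: Beta(22.4+10, 25.1+5) = Beta(32.4, 30.1).
Var = αβ/((α+β)²(α+β+1)) = 32.4·30.1/(62.5²·63.5) = 0.00393168; SD = √0.00393168 = 0.0627.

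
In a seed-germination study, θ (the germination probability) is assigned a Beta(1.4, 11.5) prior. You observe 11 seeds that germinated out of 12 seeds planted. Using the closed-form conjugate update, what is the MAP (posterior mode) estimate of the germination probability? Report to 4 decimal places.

0.4978

The Beta prior is conjugate to a Binomial/Bernoulli likelihood; the update adds successes to α and failures to β.
Posterior: Beta(α+k, β+n−k) = Beta(1.4+11, 11.5+1) = Beta(12.4, 12.5).
Mode of Beta(a,b) for a,b>1 is (a−1)/(a+b−2) = 11.4/22.9 = 0.4978.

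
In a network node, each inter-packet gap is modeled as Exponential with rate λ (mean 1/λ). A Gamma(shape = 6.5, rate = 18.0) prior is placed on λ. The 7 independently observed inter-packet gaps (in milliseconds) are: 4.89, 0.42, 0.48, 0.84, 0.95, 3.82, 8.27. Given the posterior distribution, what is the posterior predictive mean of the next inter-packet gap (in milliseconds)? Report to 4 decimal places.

With a Gamma(shape α, rate β) prior on the exponential rate λ, the posterior after n observations with total T = Σxᵢ is Gamma(α+n, β+T).
Sum of observations T = 19.67 milliseconds; n = 7.
Posterior: Gamma(6.5+7, 18.0+19.67) = Gamma(13.5, 37.67).
The predictive distribution for the next observation is Lomax; its mean is β/(α−1) = 37.67/12.5 = 3.0136.

3.0136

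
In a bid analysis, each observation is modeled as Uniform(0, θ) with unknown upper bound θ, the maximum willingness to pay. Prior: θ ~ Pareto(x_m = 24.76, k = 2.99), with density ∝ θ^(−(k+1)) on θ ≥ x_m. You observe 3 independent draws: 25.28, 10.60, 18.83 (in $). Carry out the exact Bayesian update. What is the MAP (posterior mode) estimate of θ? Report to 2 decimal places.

25.28

A Pareto(scale x_m, shape k) prior on the upper bound θ of Uniform(0, θ) is conjugate: posterior is Pareto(max(x_m, max xᵢ), k + n).
Sample maximum = 25.28; prior scale x_m = 24.76 → posterior scale = max = 25.28.
Posterior shape = 2.99 + 3 = 5.99.
The Pareto density is decreasing on [x_m, ∞), so the mode is x_m = 25.28.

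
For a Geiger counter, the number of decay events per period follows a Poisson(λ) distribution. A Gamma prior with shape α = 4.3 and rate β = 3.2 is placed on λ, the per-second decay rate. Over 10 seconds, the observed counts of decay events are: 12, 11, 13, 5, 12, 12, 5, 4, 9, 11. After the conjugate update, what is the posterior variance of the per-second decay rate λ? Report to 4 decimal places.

With a Gamma(shape α, rate β) prior, the Poisson likelihood is conjugate: the posterior is Gamma(α + ΣXᵢ, β + n).
Sum of counts S = 94 over n = 10 seconds.
Posterior: Gamma(α+S, β+n) = Gamma(4.3+94, 3.2+10) = Gamma(98.3, 13.2).
Var = α/β² = 98.3/13.2² = 0.5642.

0.5642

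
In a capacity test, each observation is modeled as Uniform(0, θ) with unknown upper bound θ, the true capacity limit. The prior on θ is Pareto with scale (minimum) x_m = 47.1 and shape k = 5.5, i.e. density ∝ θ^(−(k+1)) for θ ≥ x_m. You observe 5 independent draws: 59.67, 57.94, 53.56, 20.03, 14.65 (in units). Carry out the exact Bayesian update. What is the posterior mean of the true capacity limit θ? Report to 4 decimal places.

65.9511

A Pareto(scale x_m, shape k) prior on the upper bound θ of Uniform(0, θ) is conjugate: posterior is Pareto(max(x_m, max xᵢ), k + n).
Sample maximum = 59.67; prior scale x_m = 47.1 → posterior scale = max = 59.67.
Posterior shape = 5.5 + 5 = 10.5.
E[θ|data] = k·x_m/(k−1) = 10.5·59.67/9.5 = 65.9511.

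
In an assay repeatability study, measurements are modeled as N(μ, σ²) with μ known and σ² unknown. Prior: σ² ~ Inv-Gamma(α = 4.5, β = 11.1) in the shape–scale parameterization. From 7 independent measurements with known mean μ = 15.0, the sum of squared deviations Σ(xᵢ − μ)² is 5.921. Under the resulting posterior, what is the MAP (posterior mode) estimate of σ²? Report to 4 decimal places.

1.5623

With known mean μ and an Inverse-Gamma(α, β) prior on σ², the Normal likelihood is conjugate: posterior is Inv-Gamma(α + n/2, β + Σ(xᵢ−μ)²/2).
Posterior: Inv-Gamma(4.5 + 7/2, 11.1 + 5.921/2) = Inv-Gamma(8.00, 14.0605).
Mode = β/(α+1) = 14.0605/9.00 = 1.5623.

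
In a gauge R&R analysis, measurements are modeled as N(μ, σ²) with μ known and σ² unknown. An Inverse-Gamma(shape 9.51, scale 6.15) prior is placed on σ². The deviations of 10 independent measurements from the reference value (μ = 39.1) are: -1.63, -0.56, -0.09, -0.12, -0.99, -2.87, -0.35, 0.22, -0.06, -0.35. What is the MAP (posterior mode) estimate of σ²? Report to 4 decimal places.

0.7997

With known mean μ and an Inverse-Gamma(α, β) prior on σ², the Normal likelihood is conjugate: posterior is Inv-Gamma(α + n/2, β + Σ(xᵢ−μ)²/2).
Σ(xᵢ−μ)² = (-1.63)² + (-0.56)² + (-0.09)² + (-0.12)² + (-0.99)² + (-2.87)² + (-0.35)² + (0.22)² + (-0.06)² + (-0.35)² = 12.5070.
Posterior: Inv-Gamma(9.51 + 10/2, 6.15 + 12.5070/2) = Inv-Gamma(14.51, 12.40350).
Mode = β/(α+1) = 12.40350/15.51 = 0.7997.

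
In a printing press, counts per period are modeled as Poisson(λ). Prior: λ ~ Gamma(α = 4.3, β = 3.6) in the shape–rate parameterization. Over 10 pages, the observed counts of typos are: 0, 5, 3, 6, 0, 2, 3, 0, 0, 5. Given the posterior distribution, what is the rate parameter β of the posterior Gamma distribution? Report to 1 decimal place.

13.6

With a Gamma(shape α, rate β) prior, the Poisson likelihood is conjugate: the posterior is Gamma(α + ΣXᵢ, β + n).
Sum of counts S = 24 over n = 10 pages.
Posterior: Gamma(α+S, β+n) = Gamma(4.3+24, 3.6+10) = Gamma(28.3, 13.6).
Posterior β = 13.6.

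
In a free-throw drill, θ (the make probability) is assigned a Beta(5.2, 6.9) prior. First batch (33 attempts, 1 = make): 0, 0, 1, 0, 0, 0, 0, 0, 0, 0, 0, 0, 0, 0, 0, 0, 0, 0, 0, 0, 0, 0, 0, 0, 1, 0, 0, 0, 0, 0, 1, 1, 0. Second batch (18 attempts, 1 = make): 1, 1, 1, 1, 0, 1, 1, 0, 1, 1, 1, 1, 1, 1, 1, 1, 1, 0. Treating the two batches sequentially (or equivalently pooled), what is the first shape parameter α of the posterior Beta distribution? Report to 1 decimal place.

24.2

The Beta prior is conjugate to a Binomial/Bernoulli likelihood; the update adds successes to α and failures to β.
After batch 1: Beta(5.2+4, 6.9+29) = Beta(9.2, 35.9).
After batch 2: Beta(9.2+15, 35.9+3) = Beta(24.2, 38.9).
Posterior α = 24.2.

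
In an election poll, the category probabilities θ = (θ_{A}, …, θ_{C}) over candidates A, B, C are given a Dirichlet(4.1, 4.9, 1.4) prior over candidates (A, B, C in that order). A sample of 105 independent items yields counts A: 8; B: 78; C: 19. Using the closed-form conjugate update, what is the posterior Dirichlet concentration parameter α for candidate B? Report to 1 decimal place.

The Dirichlet prior is conjugate to the Multinomial likelihood: each posterior αⱼ = prior αⱼ + observed count nⱼ.
Posterior concentration: (12.1, 82.9, 20.4), total = 115.4.
α_{B} = 4.9 + 78 = 82.9.

82.9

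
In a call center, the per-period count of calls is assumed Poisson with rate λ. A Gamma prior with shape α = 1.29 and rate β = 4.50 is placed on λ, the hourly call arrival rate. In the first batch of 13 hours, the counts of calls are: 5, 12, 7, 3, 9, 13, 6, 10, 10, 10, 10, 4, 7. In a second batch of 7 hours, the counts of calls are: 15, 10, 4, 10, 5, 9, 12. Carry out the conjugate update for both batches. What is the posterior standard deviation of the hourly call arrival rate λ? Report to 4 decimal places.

0.5358

With a Gamma(shape α, rate β) prior, the Poisson likelihood is conjugate: the posterior is Gamma(α + ΣXᵢ, β + n).
Batch 1: sum of counts S = 106 over n = 13 hours.
After batch 1: Gamma(α+S, β+n) = Gamma(1.29+106, 4.50+13) = Gamma(107.29, 17.50).
Batch 2: sum of counts S = 65 over n = 7 hours.
After batch 2: Gamma(α+S, β+n) = Gamma(107.29+65, 17.50+7) = Gamma(172.29, 24.50).
SD = √α/β = √172.29/24.50 = 0.5358.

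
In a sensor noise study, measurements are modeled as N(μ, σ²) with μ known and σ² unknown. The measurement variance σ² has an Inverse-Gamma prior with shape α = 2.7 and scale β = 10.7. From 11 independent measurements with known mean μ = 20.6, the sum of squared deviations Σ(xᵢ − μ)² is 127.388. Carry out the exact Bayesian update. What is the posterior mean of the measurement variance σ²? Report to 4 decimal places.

10.3325

With known mean μ and an Inverse-Gamma(α, β) prior on σ², the Normal likelihood is conjugate: posterior is Inv-Gamma(α + n/2, β + Σ(xᵢ−μ)²/2).
Posterior: Inv-Gamma(2.7 + 11/2, 10.7 + 127.388/2) = Inv-Gamma(8.20, 74.3940).
E[σ²|data] = β/(α−1) = 74.3940/7.20 = 10.3325.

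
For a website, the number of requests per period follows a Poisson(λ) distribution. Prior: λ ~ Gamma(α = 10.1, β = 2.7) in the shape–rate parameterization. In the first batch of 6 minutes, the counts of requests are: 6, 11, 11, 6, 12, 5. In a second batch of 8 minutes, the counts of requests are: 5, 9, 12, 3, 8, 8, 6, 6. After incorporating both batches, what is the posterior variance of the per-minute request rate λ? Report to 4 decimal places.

With a Gamma(shape α, rate β) prior, the Poisson likelihood is conjugate: the posterior is Gamma(α + ΣXᵢ, β + n).
Batch 1: sum of counts S = 51 over n = 6 minutes.
After batch 1: Gamma(α+S, β+n) = Gamma(10.1+51, 2.7+6) = Gamma(61.1, 8.7).
Batch 2: sum of counts S = 57 over n = 8 minutes.
After batch 2: Gamma(α+S, β+n) = Gamma(61.1+57, 8.7+8) = Gamma(118.1, 16.7).
Var = α/β² = 118.1/16.7² = 0.4235.

0.4235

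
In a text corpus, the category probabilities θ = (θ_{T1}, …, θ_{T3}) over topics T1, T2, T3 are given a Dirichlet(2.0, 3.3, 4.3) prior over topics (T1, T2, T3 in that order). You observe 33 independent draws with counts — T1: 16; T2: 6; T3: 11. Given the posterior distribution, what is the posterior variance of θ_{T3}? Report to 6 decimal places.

The Dirichlet prior is conjugate to the Multinomial likelihood: each posterior αⱼ = prior αⱼ + observed count nⱼ.
Posterior concentration: (18.0, 9.3, 15.3), total = 42.6.
Var[θ_j] = α_j(Σα−α_j)/((Σα)²(Σα+1)) = 15.3·27.3/(42.6²·43.6) = 0.005279.

0.005279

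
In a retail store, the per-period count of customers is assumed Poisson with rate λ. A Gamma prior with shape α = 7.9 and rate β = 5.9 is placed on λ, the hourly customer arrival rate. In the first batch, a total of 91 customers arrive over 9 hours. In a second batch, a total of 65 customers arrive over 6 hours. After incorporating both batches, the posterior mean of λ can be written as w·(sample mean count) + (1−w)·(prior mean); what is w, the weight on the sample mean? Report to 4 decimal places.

0.7177

With a Gamma(shape α, rate β) prior, the Poisson likelihood is conjugate: the posterior is Gamma(α + ΣXᵢ, β + n).
Total number of hours: n = 9 + 6 = 15.
Posterior mean = (α₀+S)/(β₀+n) = [n/(β₀+n)]·(S/n) + [β₀/(β₀+n)]·(α₀/β₀), so only n and β₀ enter the weight.
Weight on data w = n/(β₀+n) = 15/(5.9+15) = 15/20.9 = 0.7177.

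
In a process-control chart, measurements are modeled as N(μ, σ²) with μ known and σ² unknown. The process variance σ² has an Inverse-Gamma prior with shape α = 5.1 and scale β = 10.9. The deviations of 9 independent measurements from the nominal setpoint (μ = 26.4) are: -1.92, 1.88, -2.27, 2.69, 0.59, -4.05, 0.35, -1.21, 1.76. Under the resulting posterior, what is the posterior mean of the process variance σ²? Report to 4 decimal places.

With known mean μ and an Inverse-Gamma(α, β) prior on σ², the Normal likelihood is conjugate: posterior is Inv-Gamma(α + n/2, β + Σ(xᵢ−μ)²/2).
Σ(xᵢ−μ)² = (-1.92)² + (1.88)² + (-2.27)² + (2.69)² + (0.59)² + (-4.05)² + (0.35)² + (-1.21)² + (1.76)² = 41.0446.
Posterior: Inv-Gamma(5.1 + 9/2, 10.9 + 41.0446/2) = Inv-Gamma(9.60, 31.42230).
E[σ²|data] = β/(α−1) = 31.42230/8.60 = 3.6538.

3.6538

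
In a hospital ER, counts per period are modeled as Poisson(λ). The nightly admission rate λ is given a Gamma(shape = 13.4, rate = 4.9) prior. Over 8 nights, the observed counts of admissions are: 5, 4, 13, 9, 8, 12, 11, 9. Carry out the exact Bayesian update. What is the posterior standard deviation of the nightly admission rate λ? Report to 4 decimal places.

0.7122

With a Gamma(shape α, rate β) prior, the Poisson likelihood is conjugate: the posterior is Gamma(α + ΣXᵢ, β + n).
Sum of counts S = 71 over n = 8 nights.
Posterior: Gamma(α+S, β+n) = Gamma(13.4+71, 4.9+8) = Gamma(84.4, 12.9).
SD = √α/β = √84.4/12.9 = 0.7122.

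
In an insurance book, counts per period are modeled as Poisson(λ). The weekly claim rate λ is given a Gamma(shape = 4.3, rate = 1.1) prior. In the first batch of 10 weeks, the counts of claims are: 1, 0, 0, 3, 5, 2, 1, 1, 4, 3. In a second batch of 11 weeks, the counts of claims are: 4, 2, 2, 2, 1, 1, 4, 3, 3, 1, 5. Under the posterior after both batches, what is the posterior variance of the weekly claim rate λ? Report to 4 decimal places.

0.1071

With a Gamma(shape α, rate β) prior, the Poisson likelihood is conjugate: the posterior is Gamma(α + ΣXᵢ, β + n).
Batch 1: sum of counts S = 20 over n = 10 weeks.
After batch 1: Gamma(α+S, β+n) = Gamma(4.3+20, 1.1+10) = Gamma(24.3, 11.1).
Batch 2: sum of counts S = 28 over n = 11 weeks.
After batch 2: Gamma(α+S, β+n) = Gamma(24.3+28, 11.1+11) = Gamma(52.3, 22.1).
Var = α/β² = 52.3/22.1² = 0.1071.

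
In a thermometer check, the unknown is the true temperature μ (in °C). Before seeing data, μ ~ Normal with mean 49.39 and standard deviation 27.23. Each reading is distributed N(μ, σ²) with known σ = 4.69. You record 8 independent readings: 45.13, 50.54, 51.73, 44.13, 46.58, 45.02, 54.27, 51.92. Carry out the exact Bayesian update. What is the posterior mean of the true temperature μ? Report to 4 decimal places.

For Normal data with known variance σ², a Normal(μ₀, σ₀²) prior on μ is conjugate. Posterior precision = 1/σ₀² + n/σ²; posterior mean is the precision-weighted average of μ₀ and x̄.
Σxᵢ = 45.13 + 50.54 + 51.73 + 44.13 + 46.58 + 45.02 + 54.27 + 51.92 = 389.32, so n·x̄ = 389.32.
σ₀² = 27.23² = 741.4729, σ² = 4.69² = 21.9961; σ² + n·σ₀² = 21.9961 + 8·741.4729 = 5953.7793.
Posterior mean = (μ₀/σ₀² + n·x̄/σ²)/(1/σ₀² + n/σ²) = (σ²·μ₀ + σ₀²·n·x̄)/(σ² + n·σ₀²) = (21.9961·49.39 + 741.4729·389.32)/5953.7793 = 289756.616807/5953.7793 = 48.6677.

48.6677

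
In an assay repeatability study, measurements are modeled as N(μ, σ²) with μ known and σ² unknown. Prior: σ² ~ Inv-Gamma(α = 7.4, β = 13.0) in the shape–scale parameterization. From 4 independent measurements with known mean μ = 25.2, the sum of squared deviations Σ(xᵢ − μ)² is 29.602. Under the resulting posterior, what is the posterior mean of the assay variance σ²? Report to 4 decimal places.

3.3096

With known mean μ and an Inverse-Gamma(α, β) prior on σ², the Normal likelihood is conjugate: posterior is Inv-Gamma(α + n/2, β + Σ(xᵢ−μ)²/2).
Posterior: Inv-Gamma(7.4 + 4/2, 13.0 + 29.602/2) = Inv-Gamma(9.40, 27.8010).
E[σ²|data] = β/(α−1) = 27.8010/8.40 = 3.3096.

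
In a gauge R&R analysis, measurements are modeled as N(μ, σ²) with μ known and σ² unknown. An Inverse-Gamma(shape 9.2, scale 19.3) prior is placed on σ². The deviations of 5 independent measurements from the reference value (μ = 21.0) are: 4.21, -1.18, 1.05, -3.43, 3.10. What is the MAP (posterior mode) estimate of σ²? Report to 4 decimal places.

3.1572

With known mean μ and an Inverse-Gamma(α, β) prior on σ², the Normal likelihood is conjugate: posterior is Inv-Gamma(α + n/2, β + Σ(xᵢ−μ)²/2).
Σ(xᵢ−μ)² = (4.21)² + (-1.18)² + (1.05)² + (-3.43)² + (3.10)² = 41.5939.
Posterior: Inv-Gamma(9.2 + 5/2, 19.3 + 41.5939/2) = Inv-Gamma(11.70, 40.09695).
Mode = β/(α+1) = 40.09695/12.70 = 3.1572.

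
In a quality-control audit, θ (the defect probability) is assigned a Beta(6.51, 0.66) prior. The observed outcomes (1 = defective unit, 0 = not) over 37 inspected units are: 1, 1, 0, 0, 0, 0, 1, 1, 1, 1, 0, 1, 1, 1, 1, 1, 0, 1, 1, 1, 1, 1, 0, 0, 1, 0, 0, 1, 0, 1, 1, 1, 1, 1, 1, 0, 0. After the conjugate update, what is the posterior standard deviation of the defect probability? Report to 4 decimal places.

The Beta prior is conjugate to a Binomial/Bernoulli likelihood; the update adds successes to α and failures to β.
Posterior: Beta(α+k, β+n−k) = Beta(6.51+24, 0.66+13) = Beta(30.51, 13.66).
Var = αβ/((α+β)²(α+β+1)) = 30.51·13.66/(44.17²·45.17) = 0.00472920; SD = √0.00472920 = 0.0688.

0.0688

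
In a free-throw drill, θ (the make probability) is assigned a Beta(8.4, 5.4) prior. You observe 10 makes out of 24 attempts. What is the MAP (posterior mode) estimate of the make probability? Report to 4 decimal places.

The Beta prior is conjugate to a Binomial/Bernoulli likelihood; the update adds successes to α and failures to β.
Posterior: Beta(α+k, β+n−k) = Beta(8.4+10, 5.4+14) = Beta(18.4, 19.4).
Mode of Beta(a,b) for a,b>1 is (a−1)/(a+b−2) = 17.4/35.8 = 0.4860.

0.4860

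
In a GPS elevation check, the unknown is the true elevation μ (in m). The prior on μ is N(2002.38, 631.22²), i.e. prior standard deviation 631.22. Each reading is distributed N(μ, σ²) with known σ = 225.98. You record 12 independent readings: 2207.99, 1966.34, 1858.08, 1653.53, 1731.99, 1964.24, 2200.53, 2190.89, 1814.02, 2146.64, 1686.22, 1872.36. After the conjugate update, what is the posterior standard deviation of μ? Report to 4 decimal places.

64.8892

For Normal data with known variance σ², a Normal(μ₀, σ₀²) prior on μ is conjugate. Posterior precision = 1/σ₀² + n/σ²; posterior mean is the precision-weighted average of μ₀ and x̄.
σ₀² = 631.22² = 398438.6884, σ² = 225.98² = 51066.9604; σ² + n·σ₀² = 51066.9604 + 12·398438.6884 = 4832331.2212.
Posterior precision = 1/σ₀² + n/σ² = 1/398438.6884 + 12/51066.9604 = (σ² + n·σ₀²)/(σ₀²σ²) = 4832331.2212/(398438.6884·51066.9604); posterior variance σₙ² = σ₀²σ²/(σ² + n·σ₀²) = 398438.6884·51066.9604/4832331.2212 = 4210.608046.
Posterior SD = √σₙ² = √(398438.6884·51066.9604/4832331.2212) = 64.8892.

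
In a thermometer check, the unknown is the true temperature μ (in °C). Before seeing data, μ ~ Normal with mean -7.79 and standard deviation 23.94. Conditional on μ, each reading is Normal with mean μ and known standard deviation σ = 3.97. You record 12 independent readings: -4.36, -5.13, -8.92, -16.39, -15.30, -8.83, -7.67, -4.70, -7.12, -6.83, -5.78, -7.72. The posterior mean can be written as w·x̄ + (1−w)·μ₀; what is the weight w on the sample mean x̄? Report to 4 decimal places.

0.9977

For Normal data with known variance σ², a Normal(μ₀, σ₀²) prior on μ is conjugate. Posterior precision = 1/σ₀² + n/σ²; posterior mean is the precision-weighted average of μ₀ and x̄.
σ₀² = 23.94² = 573.1236, σ² = 3.97² = 15.7609. Prior precision 1/σ₀² = 1/573.1236; data precision n/σ² = 12/15.7609.
w = (n/σ²)/(1/σ₀² + n/σ²) = n·σ₀²/(σ² + n·σ₀²) = 12·573.1236/(15.7609 + 12·573.1236) = 6877.4832/6893.2441 = 0.9977.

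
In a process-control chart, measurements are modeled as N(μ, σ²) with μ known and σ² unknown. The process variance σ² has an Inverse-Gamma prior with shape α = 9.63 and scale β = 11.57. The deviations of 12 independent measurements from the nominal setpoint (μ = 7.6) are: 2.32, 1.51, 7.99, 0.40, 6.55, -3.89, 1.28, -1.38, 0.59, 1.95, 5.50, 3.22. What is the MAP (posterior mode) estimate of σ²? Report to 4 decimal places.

With known mean μ and an Inverse-Gamma(α, β) prior on σ², the Normal likelihood is conjugate: posterior is Inv-Gamma(α + n/2, β + Σ(xᵢ−μ)²/2).
Σ(xᵢ−μ)² = (2.32)² + (1.51)² + (7.99)² + (0.40)² + (6.55)² + (-3.89)² + (1.28)² + (-1.38)² + (0.59)² + (1.95)² + (5.50)² + (3.22)² = 178.0090.
Posterior: Inv-Gamma(9.63 + 12/2, 11.57 + 178.0090/2) = Inv-Gamma(15.63, 100.57450).
Mode = β/(α+1) = 100.57450/16.63 = 6.0478.

6.0478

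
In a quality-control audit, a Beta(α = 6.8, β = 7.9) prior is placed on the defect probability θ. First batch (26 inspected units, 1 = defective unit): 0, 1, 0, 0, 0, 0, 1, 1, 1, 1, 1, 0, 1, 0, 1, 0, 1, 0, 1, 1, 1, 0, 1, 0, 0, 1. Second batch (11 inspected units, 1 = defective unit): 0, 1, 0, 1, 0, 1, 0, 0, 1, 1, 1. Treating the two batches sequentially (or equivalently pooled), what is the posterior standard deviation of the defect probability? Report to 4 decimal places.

The Beta prior is conjugate to a Binomial/Bernoulli likelihood; the update adds successes to α and failures to β.
After batch 1: Beta(6.8+14, 7.9+12) = Beta(20.8, 19.9).
After batch 2: Beta(20.8+6, 19.9+5) = Beta(26.8, 24.9).
Var = αβ/((α+β)²(α+β+1)) = 26.8·24.9/(51.7²·52.7) = 0.00473743; SD = √0.00473743 = 0.0688.

0.0688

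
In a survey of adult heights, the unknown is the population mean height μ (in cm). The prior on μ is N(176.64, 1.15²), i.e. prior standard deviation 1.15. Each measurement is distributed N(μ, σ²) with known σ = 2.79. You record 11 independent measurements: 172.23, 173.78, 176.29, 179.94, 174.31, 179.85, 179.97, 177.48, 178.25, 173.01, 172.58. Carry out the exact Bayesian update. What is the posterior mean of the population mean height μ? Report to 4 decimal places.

For Normal data with known variance σ², a Normal(μ₀, σ₀²) prior on μ is conjugate. Posterior precision = 1/σ₀² + n/σ²; posterior mean is the precision-weighted average of μ₀ and x̄.
Σxᵢ = 172.23 + 173.78 + 176.29 + 179.94 + 174.31 + 179.85 + 179.97 + 177.48 + 178.25 + 173.01 + 172.58 = 1937.69, so n·x̄ = 1937.69.
σ₀² = 1.15² = 1.3225, σ² = 2.79² = 7.7841; σ² + n·σ₀² = 7.7841 + 11·1.3225 = 22.3316.
Posterior mean = (μ₀/σ₀² + n·x̄/σ²)/(1/σ₀² + n/σ²) = (σ²·μ₀ + σ₀²·n·x̄)/(σ² + n·σ₀²) = (7.7841·176.64 + 1.3225·1937.69)/22.3316 = 3937.578449/22.3316 = 176.3232.

176.3232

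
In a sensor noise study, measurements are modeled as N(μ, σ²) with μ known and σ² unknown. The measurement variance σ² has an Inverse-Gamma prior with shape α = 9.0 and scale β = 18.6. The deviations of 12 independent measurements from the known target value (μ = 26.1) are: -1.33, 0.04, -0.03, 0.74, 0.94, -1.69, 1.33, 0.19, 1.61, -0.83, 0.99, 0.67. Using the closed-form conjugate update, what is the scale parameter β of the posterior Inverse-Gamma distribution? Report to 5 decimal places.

24.88685

With known mean μ and an Inverse-Gamma(α, β) prior on σ², the Normal likelihood is conjugate: posterior is Inv-Gamma(α + n/2, β + Σ(xᵢ−μ)²/2).
Σ(xᵢ−μ)² = (-1.33)² + (0.04)² + (-0.03)² + (0.74)² + (0.94)² + (-1.69)² + (1.33)² + (0.19)² + (1.61)² + (-0.83)² + (0.99)² + (0.67)² = 12.5737.
Posterior: Inv-Gamma(9.0 + 12/2, 18.6 + 12.5737/2) = Inv-Gamma(15.00, 24.88685).
Posterior β = 24.88685.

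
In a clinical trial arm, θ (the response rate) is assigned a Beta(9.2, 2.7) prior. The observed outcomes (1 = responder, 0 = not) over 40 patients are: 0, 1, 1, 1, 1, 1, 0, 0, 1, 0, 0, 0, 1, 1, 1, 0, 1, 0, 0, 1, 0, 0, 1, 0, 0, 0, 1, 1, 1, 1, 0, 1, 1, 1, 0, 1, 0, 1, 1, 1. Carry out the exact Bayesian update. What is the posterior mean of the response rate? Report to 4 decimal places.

0.6204

The Beta prior is conjugate to a Binomial/Bernoulli likelihood; the update adds successes to α and failures to β.
Posterior: Beta(α+k, β+n−k) = Beta(9.2+23, 2.7+17) = Beta(32.2, 19.7).
Posterior mean = α/(α+β) = 32.2/51.9 = 0.6204.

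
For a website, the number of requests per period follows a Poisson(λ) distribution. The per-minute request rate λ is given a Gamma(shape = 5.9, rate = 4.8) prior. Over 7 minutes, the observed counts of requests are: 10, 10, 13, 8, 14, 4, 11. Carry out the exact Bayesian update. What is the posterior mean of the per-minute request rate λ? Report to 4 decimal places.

With a Gamma(shape α, rate β) prior, the Poisson likelihood is conjugate: the posterior is Gamma(α + ΣXᵢ, β + n).
Sum of counts S = 70 over n = 7 minutes.
Posterior: Gamma(α+S, β+n) = Gamma(5.9+70, 4.8+7) = Gamma(75.9, 11.8).
Posterior mean = α/β = 75.9/11.8 = 6.4322.

6.4322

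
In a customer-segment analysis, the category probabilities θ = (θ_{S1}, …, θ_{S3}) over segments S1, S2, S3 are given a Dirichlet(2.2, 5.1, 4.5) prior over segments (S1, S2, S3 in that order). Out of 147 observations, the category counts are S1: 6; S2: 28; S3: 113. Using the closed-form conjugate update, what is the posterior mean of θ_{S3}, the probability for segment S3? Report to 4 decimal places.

0.7399

The Dirichlet prior is conjugate to the Multinomial likelihood: each posterior αⱼ = prior αⱼ + observed count nⱼ.
Posterior concentration: (8.2, 33.1, 117.5), total = 158.8.
E[θ_{S3}|data] = α_{S3}/Σα = 117.5/158.8 = 0.7399.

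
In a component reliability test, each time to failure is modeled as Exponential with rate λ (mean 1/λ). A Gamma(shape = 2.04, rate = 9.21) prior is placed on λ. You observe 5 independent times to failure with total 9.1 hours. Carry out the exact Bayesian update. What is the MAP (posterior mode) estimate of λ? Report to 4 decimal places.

0.3299

With a Gamma(shape α, rate β) prior on the exponential rate λ, the posterior after n observations with total T = Σxᵢ is Gamma(α+n, β+T).
Posterior: Gamma(2.04+5, 9.21+9.1) = Gamma(7.04, 18.31).
Mode = (α−1)/β = 0.3299.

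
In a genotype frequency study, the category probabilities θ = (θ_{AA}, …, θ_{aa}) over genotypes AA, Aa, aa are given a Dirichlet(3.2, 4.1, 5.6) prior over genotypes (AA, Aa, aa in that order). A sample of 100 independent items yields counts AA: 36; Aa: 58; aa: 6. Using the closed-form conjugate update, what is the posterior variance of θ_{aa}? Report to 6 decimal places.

0.000809

The Dirichlet prior is conjugate to the Multinomial likelihood: each posterior αⱼ = prior αⱼ + observed count nⱼ.
Posterior concentration: (39.2, 62.1, 11.6), total = 112.9.
Var[θ_j] = α_j(Σα−α_j)/((Σα)²(Σα+1)) = 11.6·101.3/(112.9²·113.9) = 0.000809.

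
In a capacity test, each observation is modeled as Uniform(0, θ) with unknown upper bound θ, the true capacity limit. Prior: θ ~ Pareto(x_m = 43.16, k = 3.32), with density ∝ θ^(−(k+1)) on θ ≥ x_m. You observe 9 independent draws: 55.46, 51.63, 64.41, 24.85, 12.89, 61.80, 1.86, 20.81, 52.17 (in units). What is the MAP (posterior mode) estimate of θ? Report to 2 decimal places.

64.41

A Pareto(scale x_m, shape k) prior on the upper bound θ of Uniform(0, θ) is conjugate: posterior is Pareto(max(x_m, max xᵢ), k + n).
Sample maximum = 64.41; prior scale x_m = 43.16 → posterior scale = max = 64.41.
Posterior shape = 3.32 + 9 = 12.32.
The Pareto density is decreasing on [x_m, ∞), so the mode is x_m = 64.41.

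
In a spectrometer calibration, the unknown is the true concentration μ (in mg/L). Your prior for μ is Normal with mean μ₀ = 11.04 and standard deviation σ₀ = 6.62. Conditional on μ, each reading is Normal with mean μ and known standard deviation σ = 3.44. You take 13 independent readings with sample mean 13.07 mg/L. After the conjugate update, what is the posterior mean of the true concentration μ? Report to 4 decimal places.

13.0287

For Normal data with known variance σ², a Normal(μ₀, σ₀²) prior on μ is conjugate. Posterior precision = 1/σ₀² + n/σ²; posterior mean is the precision-weighted average of μ₀ and x̄.
n·x̄ = 13·13.07 = 169.91.
σ₀² = 6.62² = 43.8244, σ² = 3.44² = 11.8336; σ² + n·σ₀² = 11.8336 + 13·43.8244 = 581.5508.
Posterior mean = (μ₀/σ₀² + n·x̄/σ²)/(1/σ₀² + n/σ²) = (σ²·μ₀ + σ₀²·n·x̄)/(σ² + n·σ₀²) = (11.8336·11.04 + 43.8244·169.91)/581.5508 = 7576.846748/581.5508 = 13.0287.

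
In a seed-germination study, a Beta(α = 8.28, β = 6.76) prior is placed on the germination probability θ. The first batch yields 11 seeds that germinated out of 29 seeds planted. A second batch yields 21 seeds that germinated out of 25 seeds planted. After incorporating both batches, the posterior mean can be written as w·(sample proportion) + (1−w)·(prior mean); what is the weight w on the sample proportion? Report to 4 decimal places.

The Beta prior is conjugate to a Binomial/Bernoulli likelihood; the update adds successes to α and failures to β.
Total number of seeds planted: n = 29 + 25 = 54.
Posterior mean = (α₀+k)/(α₀+β₀+n) = [n/(α₀+β₀+n)]·(k/n) + [(α₀+β₀)/(α₀+β₀+n)]·α₀/(α₀+β₀), so only n and the prior enter the weight.
The weight on the data is w = n/(α₀+β₀+n) = 54/(8.28+6.76+54) = 54/69.04 = 0.7822.

0.7822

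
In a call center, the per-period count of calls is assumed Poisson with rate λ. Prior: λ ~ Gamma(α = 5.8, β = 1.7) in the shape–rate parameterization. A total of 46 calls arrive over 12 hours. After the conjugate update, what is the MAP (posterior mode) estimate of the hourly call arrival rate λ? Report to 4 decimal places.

3.7080

With a Gamma(shape α, rate β) prior, the Poisson likelihood is conjugate: the posterior is Gamma(α + ΣXᵢ, β + n).
Posterior: Gamma(α+S, β+n) = Gamma(5.8+46, 1.7+12) = Gamma(51.8, 13.7).
Mode of Gamma(α,β) for α≥1 is (α−1)/β = 50.8/13.7 = 3.7080.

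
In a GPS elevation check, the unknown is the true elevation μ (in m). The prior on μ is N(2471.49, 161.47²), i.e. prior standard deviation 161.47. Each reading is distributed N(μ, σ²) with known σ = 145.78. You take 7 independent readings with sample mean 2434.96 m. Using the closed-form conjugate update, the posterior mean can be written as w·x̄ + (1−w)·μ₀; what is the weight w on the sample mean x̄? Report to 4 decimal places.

For Normal data with known variance σ², a Normal(μ₀, σ₀²) prior on μ is conjugate. Posterior precision = 1/σ₀² + n/σ²; posterior mean is the precision-weighted average of μ₀ and x̄.
σ₀² = 161.47² = 26072.5609, σ² = 145.78² = 21251.8084. Prior precision 1/σ₀² = 1/26072.5609; data precision n/σ² = 7/21251.8084.
w = (n/σ²)/(1/σ₀² + n/σ²) = n·σ₀²/(σ² + n·σ₀²) = 7·26072.5609/(21251.8084 + 7·26072.5609) = 182507.9263/203759.7347 = 0.8957.

0.8957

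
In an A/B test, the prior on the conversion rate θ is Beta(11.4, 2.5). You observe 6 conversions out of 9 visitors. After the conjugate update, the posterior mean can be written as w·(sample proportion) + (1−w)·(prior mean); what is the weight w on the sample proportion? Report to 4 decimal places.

0.3930

The Beta prior is conjugate to a Binomial/Bernoulli likelihood; the update adds successes to α and failures to β.
Posterior mean = (α₀+k)/(α₀+β₀+n) = [n/(α₀+β₀+n)]·(k/n) + [(α₀+β₀)/(α₀+β₀+n)]·α₀/(α₀+β₀), so only n and the prior enter the weight.
The weight on the data is w = n/(α₀+β₀+n) = 9/(11.4+2.5+9) = 9/22.9 = 0.3930.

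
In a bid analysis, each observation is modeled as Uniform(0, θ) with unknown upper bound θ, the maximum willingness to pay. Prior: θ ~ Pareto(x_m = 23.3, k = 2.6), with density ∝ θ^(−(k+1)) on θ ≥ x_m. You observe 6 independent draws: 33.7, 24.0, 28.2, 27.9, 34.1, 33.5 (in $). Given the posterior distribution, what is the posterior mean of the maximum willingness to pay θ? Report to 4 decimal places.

A Pareto(scale x_m, shape k) prior on the upper bound θ of Uniform(0, θ) is conjugate: posterior is Pareto(max(x_m, max xᵢ), k + n).
Sample maximum = 34.1; prior scale x_m = 23.3 → posterior scale = max = 34.1.
Posterior shape = 2.6 + 6 = 8.6.
E[θ|data] = k·x_m/(k−1) = 8.6·34.1/7.6 = 38.5868.

38.5868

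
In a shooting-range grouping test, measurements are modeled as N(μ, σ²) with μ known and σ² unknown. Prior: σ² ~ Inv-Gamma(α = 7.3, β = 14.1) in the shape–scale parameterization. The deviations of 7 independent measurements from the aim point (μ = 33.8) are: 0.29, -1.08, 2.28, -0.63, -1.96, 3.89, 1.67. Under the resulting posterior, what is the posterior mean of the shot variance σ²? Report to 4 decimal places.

2.8984

With known mean μ and an Inverse-Gamma(α, β) prior on σ², the Normal likelihood is conjugate: posterior is Inv-Gamma(α + n/2, β + Σ(xᵢ−μ)²/2).
Σ(xᵢ−μ)² = (0.29)² + (-1.08)² + (2.28)² + (-0.63)² + (-1.96)² + (3.89)² + (1.67)² = 28.6084.
Posterior: Inv-Gamma(7.3 + 7/2, 14.1 + 28.6084/2) = Inv-Gamma(10.80, 28.40420).
E[σ²|data] = β/(α−1) = 28.40420/9.80 = 2.8984.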